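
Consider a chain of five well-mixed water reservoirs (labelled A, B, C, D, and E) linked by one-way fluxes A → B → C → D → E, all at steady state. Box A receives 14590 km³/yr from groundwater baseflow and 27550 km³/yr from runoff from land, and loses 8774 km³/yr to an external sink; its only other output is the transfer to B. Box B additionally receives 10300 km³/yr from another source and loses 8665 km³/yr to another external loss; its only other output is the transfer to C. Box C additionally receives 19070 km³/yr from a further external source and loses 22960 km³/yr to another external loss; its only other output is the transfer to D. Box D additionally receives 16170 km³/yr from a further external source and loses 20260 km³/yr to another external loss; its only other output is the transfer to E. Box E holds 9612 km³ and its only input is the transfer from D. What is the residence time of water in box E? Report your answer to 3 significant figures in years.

Box A: F(A→B) = (14590 + 27550) − 8774 = 33366 km³/yr.
Box B: F(B→C) = (33366 + 10300) − 8665 = 35001 km³/yr.
Box C: F(C→D) = (35001 + 19070) − 22960 = 31111 km³/yr.
Box D: F(D→E) = (31111 + 16170) − 20260 = 27021 km³/yr.
Box E throughput = its input = 27021 km³/yr; τ = 9612 / 27021 = 0.3557 yr.

0.356 yr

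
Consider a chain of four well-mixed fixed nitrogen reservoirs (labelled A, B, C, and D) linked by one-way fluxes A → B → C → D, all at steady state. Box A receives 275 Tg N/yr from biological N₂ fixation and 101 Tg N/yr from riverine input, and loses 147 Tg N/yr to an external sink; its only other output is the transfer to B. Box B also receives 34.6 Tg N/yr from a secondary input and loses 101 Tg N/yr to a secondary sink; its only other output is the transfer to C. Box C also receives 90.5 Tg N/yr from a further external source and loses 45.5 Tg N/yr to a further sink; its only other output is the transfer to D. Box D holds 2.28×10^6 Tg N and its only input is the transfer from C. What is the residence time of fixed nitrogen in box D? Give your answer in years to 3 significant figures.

Box A: F(A→B) = (275 + 101) − 147 = 229.00 Tg N/yr.
Box B: F(B→C) = (229.00 + 34.6) − 101 = 162.60 Tg N/yr.
Box C: F(C→D) = (162.60 + 90.5) − 45.5 = 207.60 Tg N/yr.
Box D throughput = its input = 207.60 Tg N/yr; τ = 2.28×10^6 / 207.60 = 10980 yr.

11000 yr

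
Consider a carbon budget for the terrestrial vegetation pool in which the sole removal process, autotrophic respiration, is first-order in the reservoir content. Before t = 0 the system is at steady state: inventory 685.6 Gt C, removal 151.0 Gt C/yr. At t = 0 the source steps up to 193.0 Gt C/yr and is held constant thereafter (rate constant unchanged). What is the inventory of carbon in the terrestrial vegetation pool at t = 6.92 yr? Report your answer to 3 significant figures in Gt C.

835 Gt C

The sink rate constant is k = F₀/M₀ = 151.0/685.6 = 0.2202 yr⁻¹.
Solving dM/dt = F₁ − kM with M(0) = M₀ gives M(t) = F₁/k + (M₀ − F₁/k)·e^(−kt).
F₁/k = 193.0/0.2202 = 876.30 Gt C; kt = 0.2202 × 6.92 = 1.524, e^(−kt) = 0.2178.
M(6.92) = 876.30 + (685.6 − 876.30) × 0.2178 = 876.30 − 41.54 = 834.76 Gt C.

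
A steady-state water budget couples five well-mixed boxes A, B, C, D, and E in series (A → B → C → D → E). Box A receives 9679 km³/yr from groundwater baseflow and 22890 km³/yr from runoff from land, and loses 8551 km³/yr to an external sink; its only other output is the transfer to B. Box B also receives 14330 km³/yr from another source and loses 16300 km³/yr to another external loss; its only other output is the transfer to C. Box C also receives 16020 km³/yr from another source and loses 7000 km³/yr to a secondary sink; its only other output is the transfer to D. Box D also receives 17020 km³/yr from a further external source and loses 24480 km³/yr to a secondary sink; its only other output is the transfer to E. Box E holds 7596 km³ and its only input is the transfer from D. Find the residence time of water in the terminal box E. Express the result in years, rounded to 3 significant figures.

0.322 yr

Box A: F(A→B) = (9679 + 22890) − 8551 = 24018 km³/yr.
Box B: F(B→C) = (24018 + 14330) − 16300 = 22048 km³/yr.
Box C: F(C→D) = (22048 + 16020) − 7000 = 31068 km³/yr.
Box D: F(D→E) = (31068 + 17020) − 24480 = 23608 km³/yr.
Box E throughput = its input = 23608 km³/yr; τ = 7596 / 23608 = 0.3218 yr.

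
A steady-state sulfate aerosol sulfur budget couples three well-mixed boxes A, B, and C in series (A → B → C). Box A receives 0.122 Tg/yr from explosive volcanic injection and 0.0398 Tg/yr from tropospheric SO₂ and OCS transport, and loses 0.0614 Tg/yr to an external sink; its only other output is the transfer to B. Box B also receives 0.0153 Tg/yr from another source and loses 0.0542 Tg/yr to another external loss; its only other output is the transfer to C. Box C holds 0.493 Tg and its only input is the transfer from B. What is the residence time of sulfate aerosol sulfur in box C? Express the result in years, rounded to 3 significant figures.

8.02 yr

Box A: F(A→B) = (0.122 + 0.0398) − 0.0614 = 0.10040 Tg/yr.
Box B: F(B→C) = (0.10040 + 0.0153) − 0.0542 = 0.061500 Tg/yr.
Box C throughput = its input = 0.061500 Tg/yr; τ = 0.493 / 0.061500 = 8.016 yr.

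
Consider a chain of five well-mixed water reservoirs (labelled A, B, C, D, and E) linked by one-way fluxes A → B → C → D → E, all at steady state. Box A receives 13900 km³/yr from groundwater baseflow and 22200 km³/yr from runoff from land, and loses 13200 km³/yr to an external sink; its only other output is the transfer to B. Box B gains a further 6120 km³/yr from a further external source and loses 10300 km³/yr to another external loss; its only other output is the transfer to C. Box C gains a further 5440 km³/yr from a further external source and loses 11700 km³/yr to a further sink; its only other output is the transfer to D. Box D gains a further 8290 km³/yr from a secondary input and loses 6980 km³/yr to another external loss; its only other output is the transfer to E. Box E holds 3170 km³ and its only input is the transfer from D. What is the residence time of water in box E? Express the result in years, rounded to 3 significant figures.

Box A: F(A→B) = (13900 + 22200) − 13200 = 22900 km³/yr.
Box B: F(B→C) = (22900 + 6120) − 10300 = 18720 km³/yr.
Box C: F(C→D) = (18720 + 5440) − 11700 = 12460 km³/yr.
Box D: F(D→E) = (12460 + 8290) − 6980 = 13770 km³/yr.
Box E throughput = its input = 13770 km³/yr; τ = 3170 / 13770 = 0.2302 yr.

0.230 yr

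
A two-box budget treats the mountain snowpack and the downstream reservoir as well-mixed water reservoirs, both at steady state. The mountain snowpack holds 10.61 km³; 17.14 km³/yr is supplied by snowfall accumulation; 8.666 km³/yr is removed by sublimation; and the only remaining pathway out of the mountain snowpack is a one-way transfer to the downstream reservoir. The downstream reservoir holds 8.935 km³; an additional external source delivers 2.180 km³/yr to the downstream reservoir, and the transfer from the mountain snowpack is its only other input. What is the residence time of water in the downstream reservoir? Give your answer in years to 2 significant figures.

Balance the mountain snowpack: ΣF_in = 17.140 km³/yr.
Transfer to the downstream reservoir = ΣF_in − (8.666) = 8.4740 km³/yr.
Total input to the downstream reservoir = 8.4740 + 2.180 = 10.654 km³/yr; at steady state this equals its total output.
τ = M / F = 8.935 / 10.654 = 0.8387 yr.

0.84 yr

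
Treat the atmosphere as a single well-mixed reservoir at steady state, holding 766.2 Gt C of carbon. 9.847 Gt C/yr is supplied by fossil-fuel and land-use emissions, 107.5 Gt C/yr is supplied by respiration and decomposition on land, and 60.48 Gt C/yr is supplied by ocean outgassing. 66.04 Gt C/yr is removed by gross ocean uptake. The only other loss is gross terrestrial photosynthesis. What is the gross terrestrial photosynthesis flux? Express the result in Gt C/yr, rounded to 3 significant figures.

112 Gt C/yr

At steady state ΣF_in = ΣF_out.
ΣF_in = 9.847 + 107.5 + 60.48 = 177.83 Gt C/yr.
Gross terrestrial photosynthesis flux = ΣF_in − (66.04) = 177.83 − 66.04 = 111.8 Gt C/yr.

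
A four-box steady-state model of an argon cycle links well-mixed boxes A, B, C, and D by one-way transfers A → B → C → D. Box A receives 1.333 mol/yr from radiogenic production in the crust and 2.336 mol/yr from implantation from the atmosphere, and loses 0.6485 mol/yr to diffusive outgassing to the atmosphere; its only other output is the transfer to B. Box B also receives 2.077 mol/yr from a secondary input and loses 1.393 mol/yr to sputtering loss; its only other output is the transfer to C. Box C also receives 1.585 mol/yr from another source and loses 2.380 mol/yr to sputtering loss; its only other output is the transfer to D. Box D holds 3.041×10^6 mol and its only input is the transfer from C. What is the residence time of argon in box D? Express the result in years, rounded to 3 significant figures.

1.05×10^6 yr

Box A: F(A→B) = (1.333 + 2.336) − 0.6485 = 3.0205 mol/yr.
Box B: F(B→C) = (3.0205 + 2.077) − 1.393 = 3.7045 mol/yr.
Box C: F(C→D) = (3.7045 + 1.585) − 2.380 = 2.9095 mol/yr.
Box D throughput = its input = 2.9095 mol/yr; τ = 3.041×10^6 / 2.9095 = 1.045×10^6 yr.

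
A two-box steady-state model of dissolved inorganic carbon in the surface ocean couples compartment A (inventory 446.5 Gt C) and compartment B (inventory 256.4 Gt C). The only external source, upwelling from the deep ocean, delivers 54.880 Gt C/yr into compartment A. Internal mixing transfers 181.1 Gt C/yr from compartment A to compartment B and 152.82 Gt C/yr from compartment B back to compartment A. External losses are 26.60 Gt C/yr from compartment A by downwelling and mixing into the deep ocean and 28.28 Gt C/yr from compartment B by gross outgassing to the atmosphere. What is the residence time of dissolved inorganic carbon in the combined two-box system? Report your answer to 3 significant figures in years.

Residence time in the combined system uses the total inventory and the total *external* removal — internal exchanges between the two boxes cancel.
M_total = 446.5 + 256.4 = 702.90 Gt C.
ΣF_external_out = 26.60 + 28.28 = 54.880 Gt C/yr.
τ = M_total / ΣF_ext = 702.90 / 54.880 = 12.81 yr.

12.8 yr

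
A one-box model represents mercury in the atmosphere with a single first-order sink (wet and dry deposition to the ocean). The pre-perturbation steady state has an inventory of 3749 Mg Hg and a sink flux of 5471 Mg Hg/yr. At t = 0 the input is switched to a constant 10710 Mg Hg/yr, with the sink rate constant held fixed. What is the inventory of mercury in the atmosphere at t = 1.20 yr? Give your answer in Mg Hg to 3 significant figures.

6720 Mg Hg

τ = M₀/F₀ = 3749/5471 = 0.6852 yr; rate constant k = 1/τ.
New steady state M_∞ = F₁/k = F₁·τ = 10710 × 0.6852 = 7339.0 Mg Hg.
M(t) = M_∞ + (M₀ − M_∞)·e^(−t/τ); t/τ = 1.20/0.6852 = 1.751, so e^(−t/τ) = 0.1736.
M(t) = 7339.0 − 3590 × 0.1736 = 6715.9 Mg Hg.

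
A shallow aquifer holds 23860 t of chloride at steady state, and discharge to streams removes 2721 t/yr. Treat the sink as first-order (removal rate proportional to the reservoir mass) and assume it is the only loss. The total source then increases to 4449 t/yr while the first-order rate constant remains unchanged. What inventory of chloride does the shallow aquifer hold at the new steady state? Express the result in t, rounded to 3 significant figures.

Rate constant k = F/M = 2721 / 23860 = 0.1140 yr⁻¹.
At the new steady state, source = k·M_new ⇒ M_new = 4449 / 0.1140 = 39010 t.
(Equivalently M_new = M × F_new/F_old = 23860 × 4449/2721.)

39000 t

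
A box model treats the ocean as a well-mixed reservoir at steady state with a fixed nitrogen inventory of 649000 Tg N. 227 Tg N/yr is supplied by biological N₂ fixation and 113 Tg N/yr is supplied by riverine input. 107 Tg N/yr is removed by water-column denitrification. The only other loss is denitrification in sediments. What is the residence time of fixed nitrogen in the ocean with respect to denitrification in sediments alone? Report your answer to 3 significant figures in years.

2790 yr

At steady state ΣF_in = ΣF_out.
ΣF_in = 227 + 113 = 340.00 Tg N/yr.
Denitrification in sediments flux = ΣF_in − (107) = 340.00 − 107.0 = 233.0 Tg N/yr.
τ = M / F = 649000 / 233.0 = 2785 yr.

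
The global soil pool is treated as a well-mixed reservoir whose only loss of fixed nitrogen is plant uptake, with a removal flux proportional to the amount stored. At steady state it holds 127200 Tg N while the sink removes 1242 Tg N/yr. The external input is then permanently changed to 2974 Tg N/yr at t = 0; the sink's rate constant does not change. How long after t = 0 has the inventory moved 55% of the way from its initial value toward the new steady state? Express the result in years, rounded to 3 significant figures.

81.8 yr

τ = M₀/F₀ = 127200/1242 = 102.4 yr.
The remaining gap fraction is e^(−t/τ); 55% covered ⇒ e^(−t/τ) = 0.450.
t = −τ ln(0.450) = 102.4 × 0.7985 = 81.78 yr.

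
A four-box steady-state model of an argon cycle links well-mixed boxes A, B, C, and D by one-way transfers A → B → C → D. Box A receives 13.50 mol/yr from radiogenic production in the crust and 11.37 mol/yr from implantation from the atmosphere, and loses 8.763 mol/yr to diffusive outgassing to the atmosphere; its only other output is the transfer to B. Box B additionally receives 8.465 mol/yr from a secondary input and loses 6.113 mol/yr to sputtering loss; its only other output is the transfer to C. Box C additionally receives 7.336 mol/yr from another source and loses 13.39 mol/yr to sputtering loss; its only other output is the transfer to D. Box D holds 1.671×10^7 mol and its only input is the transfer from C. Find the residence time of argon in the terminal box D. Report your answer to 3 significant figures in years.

Box A: F(A→B) = (13.50 + 11.37) − 8.763 = 16.107 mol/yr.
Box B: F(B→C) = (16.107 + 8.465) − 6.113 = 18.459 mol/yr.
Box C: F(C→D) = (18.459 + 7.336) − 13.39 = 12.405 mol/yr.
Box D throughput = its input = 12.405 mol/yr; τ = 1.671×10^7 / 12.405 = 1.347×10^6 yr.

1.35×10^6 yr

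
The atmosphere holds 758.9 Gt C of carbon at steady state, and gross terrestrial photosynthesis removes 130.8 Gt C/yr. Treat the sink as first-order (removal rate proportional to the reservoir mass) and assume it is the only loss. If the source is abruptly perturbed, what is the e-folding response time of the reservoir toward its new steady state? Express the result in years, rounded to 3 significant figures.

5.80 yr

For a linear reservoir the response time equals the residence time τ = M/F.
τ = 758.9 / 130.8 = 5.802 yr.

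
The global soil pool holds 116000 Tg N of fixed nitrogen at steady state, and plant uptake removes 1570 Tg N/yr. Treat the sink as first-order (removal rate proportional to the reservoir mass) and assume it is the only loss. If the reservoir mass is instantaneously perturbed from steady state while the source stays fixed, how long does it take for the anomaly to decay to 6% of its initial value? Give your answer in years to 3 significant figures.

For a linear reservoir the anomaly decays as exp(−t/τ) with τ = M/F = 116000/1570 = 73.89 yr.
exp(−t/τ) = 0.06 ⇒ t = −τ ln(0.06) = 73.89 × 2.813 = 207.9 yr.

208 yr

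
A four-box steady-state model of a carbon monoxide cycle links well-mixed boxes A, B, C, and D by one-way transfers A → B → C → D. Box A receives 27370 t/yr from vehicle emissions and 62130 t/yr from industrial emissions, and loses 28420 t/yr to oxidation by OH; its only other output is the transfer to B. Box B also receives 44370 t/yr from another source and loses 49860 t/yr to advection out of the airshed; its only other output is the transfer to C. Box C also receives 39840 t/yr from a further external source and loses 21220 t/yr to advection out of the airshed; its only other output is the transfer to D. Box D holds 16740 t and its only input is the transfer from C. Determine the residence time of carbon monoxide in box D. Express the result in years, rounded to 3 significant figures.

0.226 yr

Box A: F(A→B) = (27370 + 62130) − 28420 = 61080 t/yr.
Box B: F(B→C) = (61080 + 44370) − 49860 = 55590 t/yr.
Box C: F(C→D) = (55590 + 39840) − 21220 = 74210 t/yr.
Box D throughput = its input = 74210 t/yr; τ = 16740 / 74210 = 0.2256 yr.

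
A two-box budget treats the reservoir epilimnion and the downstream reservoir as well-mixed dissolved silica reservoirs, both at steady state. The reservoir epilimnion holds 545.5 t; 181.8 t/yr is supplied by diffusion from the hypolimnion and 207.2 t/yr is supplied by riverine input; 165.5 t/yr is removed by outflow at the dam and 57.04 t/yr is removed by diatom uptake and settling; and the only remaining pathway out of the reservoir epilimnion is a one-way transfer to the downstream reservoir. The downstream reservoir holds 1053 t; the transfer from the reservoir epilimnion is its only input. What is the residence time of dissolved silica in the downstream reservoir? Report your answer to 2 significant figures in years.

6.3 yr

Balance the reservoir epilimnion: ΣF_in = 181.8 + 207.2 = 389.00 t/yr.
Transfer to the downstream reservoir = ΣF_in − (165.5 + 57.04) = 166.46 t/yr.
At steady state the output of the downstream reservoir equals its input, 166.46 t/yr.
τ = M / F = 1053 / 166.46 = 6.326 yr.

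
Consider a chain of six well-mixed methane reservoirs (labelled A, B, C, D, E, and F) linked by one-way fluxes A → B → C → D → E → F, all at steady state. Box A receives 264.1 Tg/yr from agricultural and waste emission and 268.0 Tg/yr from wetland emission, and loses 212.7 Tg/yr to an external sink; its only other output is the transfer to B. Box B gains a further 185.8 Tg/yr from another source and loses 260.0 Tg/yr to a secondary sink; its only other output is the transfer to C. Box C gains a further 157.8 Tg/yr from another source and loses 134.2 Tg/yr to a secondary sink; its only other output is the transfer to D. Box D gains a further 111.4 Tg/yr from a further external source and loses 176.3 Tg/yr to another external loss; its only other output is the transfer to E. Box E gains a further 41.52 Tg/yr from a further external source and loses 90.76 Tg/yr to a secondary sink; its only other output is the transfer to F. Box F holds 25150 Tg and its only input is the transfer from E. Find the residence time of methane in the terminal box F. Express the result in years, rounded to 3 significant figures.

Box A: F(A→B) = (264.1 + 268.0) − 212.7 = 319.40 Tg/yr.
Box B: F(B→C) = (319.40 + 185.8) − 260.0 = 245.20 Tg/yr.
Box C: F(C→D) = (245.20 + 157.8) − 134.2 = 268.80 Tg/yr.
Box D: F(D→E) = (268.80 + 111.4) − 176.3 = 203.90 Tg/yr.
Box E: F(E→F) = (203.90 + 41.52) − 90.76 = 154.66 Tg/yr.
Box F throughput = its input = 154.66 Tg/yr; τ = 25150 / 154.66 = 162.6 yr.

163 yr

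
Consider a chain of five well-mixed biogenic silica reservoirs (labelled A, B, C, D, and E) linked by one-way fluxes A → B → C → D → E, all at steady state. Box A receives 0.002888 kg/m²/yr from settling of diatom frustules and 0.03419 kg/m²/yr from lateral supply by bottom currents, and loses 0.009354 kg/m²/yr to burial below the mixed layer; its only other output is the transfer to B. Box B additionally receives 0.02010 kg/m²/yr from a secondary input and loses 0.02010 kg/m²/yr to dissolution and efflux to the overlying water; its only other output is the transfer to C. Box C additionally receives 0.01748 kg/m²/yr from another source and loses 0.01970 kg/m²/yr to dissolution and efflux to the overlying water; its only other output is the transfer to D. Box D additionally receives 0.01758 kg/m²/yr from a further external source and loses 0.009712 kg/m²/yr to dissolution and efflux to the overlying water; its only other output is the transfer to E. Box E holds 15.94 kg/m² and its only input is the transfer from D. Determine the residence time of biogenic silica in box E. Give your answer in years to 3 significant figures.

Box A: F(A→B) = (0.002888 + 0.03419) − 0.009354 = 0.027724 kg/m²/yr.
Box B: F(B→C) = (0.027724 + 0.02010) − 0.02010 = 0.027724 kg/m²/yr.
Box C: F(C→D) = (0.027724 + 0.01748) − 0.01970 = 0.025504 kg/m²/yr.
Box D: F(D→E) = (0.025504 + 0.01758) − 0.009712 = 0.033372 kg/m²/yr.
Box E throughput = its input = 0.033372 kg/m²/yr; τ = 15.94 / 0.033372 = 477.6 yr.

478 yr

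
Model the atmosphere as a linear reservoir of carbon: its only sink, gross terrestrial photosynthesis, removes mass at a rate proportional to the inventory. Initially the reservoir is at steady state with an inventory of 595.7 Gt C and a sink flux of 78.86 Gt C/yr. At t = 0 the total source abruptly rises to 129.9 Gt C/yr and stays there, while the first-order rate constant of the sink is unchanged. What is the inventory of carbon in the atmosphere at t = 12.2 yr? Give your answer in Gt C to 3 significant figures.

The sink rate constant is k = F₀/M₀ = 78.86/595.7 = 0.1324 yr⁻¹.
Solving dM/dt = F₁ − kM with M(0) = M₀ gives M(t) = F₁/k + (M₀ − F₁/k)·e^(−kt).
F₁/k = 129.9/0.1324 = 981.25 Gt C; kt = 0.1324 × 12.2 = 1.615, e^(−kt) = 0.1989.
M(12.2) = 981.25 + (595.7 − 981.25) × 0.1989 = 981.25 − 76.68 = 904.57 Gt C.

905 Gt C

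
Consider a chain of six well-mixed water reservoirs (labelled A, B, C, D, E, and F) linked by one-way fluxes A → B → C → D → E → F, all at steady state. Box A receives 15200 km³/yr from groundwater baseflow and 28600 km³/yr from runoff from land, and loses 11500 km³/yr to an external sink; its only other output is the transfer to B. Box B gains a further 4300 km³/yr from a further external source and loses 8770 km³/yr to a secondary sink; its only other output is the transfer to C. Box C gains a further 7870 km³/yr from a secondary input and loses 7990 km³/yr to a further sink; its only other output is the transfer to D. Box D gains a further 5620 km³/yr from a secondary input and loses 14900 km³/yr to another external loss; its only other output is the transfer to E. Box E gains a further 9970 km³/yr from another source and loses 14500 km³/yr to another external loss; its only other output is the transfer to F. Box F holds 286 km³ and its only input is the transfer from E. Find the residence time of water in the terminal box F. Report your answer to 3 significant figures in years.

0.0206 yr

Box A: F(A→B) = (15200 + 28600) − 11500 = 32300 km³/yr.
Box B: F(B→C) = (32300 + 4300) − 8770 = 27830 km³/yr.
Box C: F(C→D) = (27830 + 7870) − 7990 = 27710 km³/yr.
Box D: F(D→E) = (27710 + 5620) − 14900 = 18430 km³/yr.
Box E: F(E→F) = (18430 + 9970) − 14500 = 13900 km³/yr.
Box F throughput = its input = 13900 km³/yr; τ = 286 / 13900 = 0.02058 yr.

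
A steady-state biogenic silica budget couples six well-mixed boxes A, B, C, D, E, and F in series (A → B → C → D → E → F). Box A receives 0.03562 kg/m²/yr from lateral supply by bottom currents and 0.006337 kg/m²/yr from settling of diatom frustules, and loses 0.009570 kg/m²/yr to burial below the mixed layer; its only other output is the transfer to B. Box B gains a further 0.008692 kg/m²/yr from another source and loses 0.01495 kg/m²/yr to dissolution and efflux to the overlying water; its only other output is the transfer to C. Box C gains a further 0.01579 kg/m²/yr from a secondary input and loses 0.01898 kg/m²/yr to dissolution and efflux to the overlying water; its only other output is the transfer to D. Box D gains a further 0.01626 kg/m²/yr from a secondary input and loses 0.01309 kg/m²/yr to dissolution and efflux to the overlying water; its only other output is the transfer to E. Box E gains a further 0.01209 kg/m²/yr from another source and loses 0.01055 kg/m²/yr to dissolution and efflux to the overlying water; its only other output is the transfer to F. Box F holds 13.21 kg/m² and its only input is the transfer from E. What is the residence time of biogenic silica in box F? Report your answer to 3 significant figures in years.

Box A: F(A→B) = (0.03562 + 0.006337) − 0.009570 = 0.032387 kg/m²/yr.
Box B: F(B→C) = (0.032387 + 0.008692) − 0.01495 = 0.026129 kg/m²/yr.
Box C: F(C→D) = (0.026129 + 0.01579) − 0.01898 = 0.022939 kg/m²/yr.
Box D: F(D→E) = (0.022939 + 0.01626) − 0.01309 = 0.026109 kg/m²/yr.
Box E: F(E→F) = (0.026109 + 0.01209) − 0.01055 = 0.027649 kg/m²/yr.
Box F throughput = its input = 0.027649 kg/m²/yr; τ = 13.21 / 0.027649 = 477.8 yr.

478 yr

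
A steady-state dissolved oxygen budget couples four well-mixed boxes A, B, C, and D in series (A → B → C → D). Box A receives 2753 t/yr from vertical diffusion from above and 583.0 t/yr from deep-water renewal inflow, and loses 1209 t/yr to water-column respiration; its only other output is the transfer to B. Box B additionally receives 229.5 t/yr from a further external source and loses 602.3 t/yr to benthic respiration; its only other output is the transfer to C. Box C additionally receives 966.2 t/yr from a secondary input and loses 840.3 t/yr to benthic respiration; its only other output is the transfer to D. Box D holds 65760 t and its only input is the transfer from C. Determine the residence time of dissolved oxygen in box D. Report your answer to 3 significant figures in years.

35.0 yr

Box A: F(A→B) = (2753 + 583.0) − 1209 = 2127.0 t/yr.
Box B: F(B→C) = (2127.0 + 229.5) − 602.3 = 1754.2 t/yr.
Box C: F(C→D) = (1754.2 + 966.2) − 840.3 = 1880.1 t/yr.
Box D throughput = its input = 1880.1 t/yr; τ = 65760 / 1880.1 = 34.98 yr.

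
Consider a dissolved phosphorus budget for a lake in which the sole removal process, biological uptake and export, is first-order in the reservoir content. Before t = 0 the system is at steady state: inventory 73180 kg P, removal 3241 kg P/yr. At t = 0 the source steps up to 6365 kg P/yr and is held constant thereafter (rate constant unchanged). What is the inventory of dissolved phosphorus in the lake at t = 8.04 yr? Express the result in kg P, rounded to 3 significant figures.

94300 kg P

The sink rate constant is k = F₀/M₀ = 3241/73180 = 0.04429 yr⁻¹.
Solving dM/dt = F₁ − kM with M(0) = M₀ gives M(t) = F₁/k + (M₀ − F₁/k)·e^(−kt).
F₁/k = 6365/0.04429 = 143720 kg P; kt = 0.04429 × 8.04 = 0.3561, e^(−kt) = 0.7004.
M(8.04) = 143720 + (73180 − 143720) × 0.7004 = 143720 − 49410 = 94312 kg P.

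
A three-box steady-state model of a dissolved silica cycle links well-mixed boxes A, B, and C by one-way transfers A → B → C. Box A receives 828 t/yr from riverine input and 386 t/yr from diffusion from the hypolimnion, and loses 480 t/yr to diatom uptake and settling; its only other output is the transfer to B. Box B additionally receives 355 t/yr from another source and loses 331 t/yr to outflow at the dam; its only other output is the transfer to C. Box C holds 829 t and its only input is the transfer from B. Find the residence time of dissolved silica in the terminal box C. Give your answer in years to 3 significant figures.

1.09 yr

Box A: F(A→B) = (828 + 386) − 480 = 734.00 t/yr.
Box B: F(B→C) = (734.00 + 355) − 331 = 758.00 t/yr.
Box C throughput = its input = 758.00 t/yr; τ = 829 / 758.00 = 1.094 yr.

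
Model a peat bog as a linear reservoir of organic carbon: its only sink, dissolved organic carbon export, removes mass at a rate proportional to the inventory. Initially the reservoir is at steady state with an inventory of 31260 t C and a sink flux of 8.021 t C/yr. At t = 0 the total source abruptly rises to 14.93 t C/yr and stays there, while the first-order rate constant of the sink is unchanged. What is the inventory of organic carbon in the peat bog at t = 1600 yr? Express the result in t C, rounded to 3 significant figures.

Residence time τ = M₀/F₀ = 3897 yr. The eventual steady state is M_∞ = M₀·(F₁/F₀) = 31260 × 14.93/8.021 = 58186 t C.
The anomaly ΔM(t) = M(t) − M_∞ decays as ΔM₀·e^(−t/τ) with ΔM₀ = 31260 − 58186 = −26930 t C.
At t = 1600 yr, e^(−t/τ) = e^(−0.4105) = 0.6633, so ΔM = −17860 t C and M = 58186 − 17860 = 40326 t C.

40300 t C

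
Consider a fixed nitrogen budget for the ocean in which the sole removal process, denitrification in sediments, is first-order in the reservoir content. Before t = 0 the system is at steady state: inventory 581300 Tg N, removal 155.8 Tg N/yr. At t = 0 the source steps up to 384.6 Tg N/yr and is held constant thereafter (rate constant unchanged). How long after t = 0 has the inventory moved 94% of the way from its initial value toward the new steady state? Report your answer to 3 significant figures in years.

τ = M₀/F₀ = 581300/155.8 = 3731 yr.
The remaining gap fraction is e^(−t/τ); 94% covered ⇒ e^(−t/τ) = 0.0600.
t = −τ ln(0.0600) = 3731 × 2.813 = 10500 yr.

10500 yr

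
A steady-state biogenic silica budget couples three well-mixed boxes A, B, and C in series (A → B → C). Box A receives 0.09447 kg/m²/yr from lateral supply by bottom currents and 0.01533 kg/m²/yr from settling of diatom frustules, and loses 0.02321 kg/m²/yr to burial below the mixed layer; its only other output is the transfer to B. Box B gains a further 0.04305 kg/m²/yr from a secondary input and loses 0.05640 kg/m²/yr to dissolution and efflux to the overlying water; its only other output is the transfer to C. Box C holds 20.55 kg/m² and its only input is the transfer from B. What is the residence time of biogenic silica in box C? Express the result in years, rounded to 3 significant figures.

Box A: F(A→B) = (0.09447 + 0.01533) − 0.02321 = 0.086590 kg/m²/yr.
Box B: F(B→C) = (0.086590 + 0.04305) − 0.05640 = 0.073240 kg/m²/yr.
Box C throughput = its input = 0.073240 kg/m²/yr; τ = 20.55 / 0.073240 = 280.6 yr.

281 yr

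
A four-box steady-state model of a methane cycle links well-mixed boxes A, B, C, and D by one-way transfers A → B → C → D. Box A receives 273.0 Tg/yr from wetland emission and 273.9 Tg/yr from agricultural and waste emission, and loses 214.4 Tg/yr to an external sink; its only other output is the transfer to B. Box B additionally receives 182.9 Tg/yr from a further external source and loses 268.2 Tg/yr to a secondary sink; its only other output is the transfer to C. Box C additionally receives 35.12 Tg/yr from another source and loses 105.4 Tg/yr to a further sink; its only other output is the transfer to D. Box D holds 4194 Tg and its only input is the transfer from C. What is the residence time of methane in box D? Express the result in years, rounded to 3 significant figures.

Box A: F(A→B) = (273.0 + 273.9) − 214.4 = 332.50 Tg/yr.
Box B: F(B→C) = (332.50 + 182.9) − 268.2 = 247.20 Tg/yr.
Box C: F(C→D) = (247.20 + 35.12) − 105.4 = 176.92 Tg/yr.
Box D throughput = its input = 176.92 Tg/yr; τ = 4194 / 176.92 = 23.71 yr.

23.7 yr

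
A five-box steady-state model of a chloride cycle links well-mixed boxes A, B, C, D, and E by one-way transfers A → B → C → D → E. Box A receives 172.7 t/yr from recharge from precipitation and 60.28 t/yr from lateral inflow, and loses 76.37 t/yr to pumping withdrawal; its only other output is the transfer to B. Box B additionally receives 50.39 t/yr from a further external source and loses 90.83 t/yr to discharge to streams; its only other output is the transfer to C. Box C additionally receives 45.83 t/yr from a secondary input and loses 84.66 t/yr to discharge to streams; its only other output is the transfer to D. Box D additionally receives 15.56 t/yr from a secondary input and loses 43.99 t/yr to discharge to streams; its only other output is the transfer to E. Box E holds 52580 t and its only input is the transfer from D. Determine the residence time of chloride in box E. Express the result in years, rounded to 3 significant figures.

1080 yr

Box A: F(A→B) = (172.7 + 60.28) − 76.37 = 156.61 t/yr.
Box B: F(B→C) = (156.61 + 50.39) − 90.83 = 116.17 t/yr.
Box C: F(C→D) = (116.17 + 45.83) − 84.66 = 77.340 t/yr.
Box D: F(D→E) = (77.340 + 15.56) − 43.99 = 48.910 t/yr.
Box E throughput = its input = 48.910 t/yr; τ = 52580 / 48.910 = 1075 yr.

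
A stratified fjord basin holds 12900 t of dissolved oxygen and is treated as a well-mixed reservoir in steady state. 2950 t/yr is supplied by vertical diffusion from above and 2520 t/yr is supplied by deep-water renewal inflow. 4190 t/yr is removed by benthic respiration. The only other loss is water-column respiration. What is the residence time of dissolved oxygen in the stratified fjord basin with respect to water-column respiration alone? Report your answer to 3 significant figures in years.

At steady state ΣF_in = ΣF_out.
ΣF_in = 2950 + 2520 = 5470.0 t/yr.
Water-column respiration flux = ΣF_in − (4190) = 5470.0 − 4190 = 1280 t/yr.
τ = M / F = 12900 / 1280 = 10.08 yr.

10.1 yr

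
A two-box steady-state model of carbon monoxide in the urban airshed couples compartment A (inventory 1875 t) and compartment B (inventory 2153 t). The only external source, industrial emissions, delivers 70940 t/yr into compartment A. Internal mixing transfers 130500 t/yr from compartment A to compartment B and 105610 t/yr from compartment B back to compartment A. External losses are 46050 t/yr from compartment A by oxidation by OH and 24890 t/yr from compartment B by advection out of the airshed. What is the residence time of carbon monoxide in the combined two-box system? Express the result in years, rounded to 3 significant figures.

0.0568 yr

Residence time in the combined system uses the total inventory and the total *external* removal — internal exchanges between the two boxes cancel.
M_total = 1875 + 2153 = 4028.0 t.
ΣF_external_out = 46050 + 24890 = 70940 t/yr.
τ = M_total / ΣF_ext = 4028.0 / 70940 = 0.05678 yr.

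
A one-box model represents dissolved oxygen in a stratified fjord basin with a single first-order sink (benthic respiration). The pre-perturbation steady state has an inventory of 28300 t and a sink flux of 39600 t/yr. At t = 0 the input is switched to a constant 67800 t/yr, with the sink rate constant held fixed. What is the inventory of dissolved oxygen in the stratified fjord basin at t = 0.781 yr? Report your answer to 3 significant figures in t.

41700 t

τ = M₀/F₀ = 28300/39600 = 0.7146 yr; rate constant k = 1/τ.
New steady state M_∞ = F₁/k = F₁·τ = 67800 × 0.7146 = 48453 t.
M(t) = M_∞ + (M₀ − M_∞)·e^(−t/τ); t/τ = 0.781/0.7146 = 1.093, so e^(−t/τ) = 0.3353.
M(t) = 48453 − 20150 × 0.3353 = 41697 t.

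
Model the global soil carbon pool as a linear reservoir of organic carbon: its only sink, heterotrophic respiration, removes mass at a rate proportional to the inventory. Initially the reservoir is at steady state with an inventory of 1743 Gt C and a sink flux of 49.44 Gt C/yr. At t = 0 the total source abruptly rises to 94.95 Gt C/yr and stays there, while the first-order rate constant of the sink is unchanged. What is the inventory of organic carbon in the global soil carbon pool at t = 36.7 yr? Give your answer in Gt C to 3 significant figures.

2780 Gt C

τ = M₀/F₀ = 1743/49.44 = 35.25 yr; rate constant k = 1/τ.
New steady state M_∞ = F₁/k = F₁·τ = 94.95 × 35.25 = 3347.4 Gt C.
M(t) = M_∞ + (M₀ − M_∞)·e^(−t/τ); t/τ = 36.7/35.25 = 1.041, so e^(−t/τ) = 0.3531.
M(t) = 3347.4 − 1604 × 0.3531 = 2780.9 Gt C.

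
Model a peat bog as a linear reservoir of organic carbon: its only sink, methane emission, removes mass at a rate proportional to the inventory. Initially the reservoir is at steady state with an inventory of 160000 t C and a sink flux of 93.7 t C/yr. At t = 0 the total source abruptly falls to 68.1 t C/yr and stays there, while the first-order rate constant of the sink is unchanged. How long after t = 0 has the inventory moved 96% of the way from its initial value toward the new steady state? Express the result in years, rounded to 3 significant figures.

τ = M₀/F₀ = 160000/93.7 = 1708 yr.
The remaining gap fraction is e^(−t/τ); 96% covered ⇒ e^(−t/τ) = 0.0400.
t = −τ ln(0.0400) = 1708 × 3.219 = 5496 yr.

5500 yr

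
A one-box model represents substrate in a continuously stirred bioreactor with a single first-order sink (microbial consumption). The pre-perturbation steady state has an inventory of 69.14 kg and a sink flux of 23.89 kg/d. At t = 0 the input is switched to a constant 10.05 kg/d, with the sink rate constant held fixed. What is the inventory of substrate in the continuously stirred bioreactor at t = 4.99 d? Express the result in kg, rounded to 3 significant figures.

τ = M₀/F₀ = 69.14/23.89 = 2.894 d; rate constant k = 1/τ.
New steady state M_∞ = F₁/k = F₁·τ = 10.05 × 2.894 = 29.086 kg.
M(t) = M_∞ + (M₀ − M_∞)·e^(−t/τ); t/τ = 4.99/2.894 = 1.724, so e^(−t/τ) = 0.1783.
M(t) = 29.086 + 40.05 × 0.1783 = 36.228 kg.

36.2 kg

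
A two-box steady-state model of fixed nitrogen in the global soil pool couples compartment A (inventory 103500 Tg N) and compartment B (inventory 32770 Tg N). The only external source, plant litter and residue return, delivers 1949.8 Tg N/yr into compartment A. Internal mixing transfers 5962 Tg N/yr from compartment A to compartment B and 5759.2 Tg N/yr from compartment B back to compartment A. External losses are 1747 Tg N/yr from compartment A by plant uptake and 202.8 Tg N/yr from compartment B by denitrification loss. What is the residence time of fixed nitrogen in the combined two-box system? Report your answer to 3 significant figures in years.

69.9 yr

For the system as a whole, the A↔B exchange is internal and contributes nothing to the throughput; only the external sinks remove mass.
M_total = 103500 + 32770 = 136270 Tg N.
ΣF_external_out = 1747 + 202.8 = 1949.8 Tg N/yr.
τ = M_total / ΣF_ext = 136270 / 1949.8 = 69.89 yr.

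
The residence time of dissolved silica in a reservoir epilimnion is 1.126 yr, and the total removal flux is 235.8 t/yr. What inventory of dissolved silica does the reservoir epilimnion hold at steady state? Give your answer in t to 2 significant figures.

τ = M/F ⇒ M = τ × F = 1.126 × 235.8 = 265.5 t.

270 t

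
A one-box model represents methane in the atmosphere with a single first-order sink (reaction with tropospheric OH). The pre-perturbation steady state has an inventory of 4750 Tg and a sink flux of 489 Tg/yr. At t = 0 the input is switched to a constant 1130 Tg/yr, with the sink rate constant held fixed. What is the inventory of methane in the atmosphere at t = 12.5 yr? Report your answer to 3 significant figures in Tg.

Residence time τ = M₀/F₀ = 9.714 yr. The eventual steady state is M_∞ = M₀·(F₁/F₀) = 4750 × 1130/489 = 10976 Tg.
The anomaly ΔM(t) = M(t) − M_∞ decays as ΔM₀·e^(−t/τ) with ΔM₀ = 4750 − 10976 = −6226 Tg.
At t = 12.5 yr, e^(−t/τ) = e^(−1.287) = 0.2761, so ΔM = −1719 Tg and M = 10976 − 1719 = 9257.1 Tg.

9260 Tg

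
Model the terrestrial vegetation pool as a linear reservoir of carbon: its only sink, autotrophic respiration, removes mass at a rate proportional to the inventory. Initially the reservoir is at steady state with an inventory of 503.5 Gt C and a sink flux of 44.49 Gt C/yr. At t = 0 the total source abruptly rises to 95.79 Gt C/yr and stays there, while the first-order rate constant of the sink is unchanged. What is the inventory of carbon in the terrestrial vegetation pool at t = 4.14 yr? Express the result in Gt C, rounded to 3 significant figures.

681 Gt C

The sink rate constant is k = F₀/M₀ = 44.49/503.5 = 0.08836 yr⁻¹.
Solving dM/dt = F₁ − kM with M(0) = M₀ gives M(t) = F₁/k + (M₀ − F₁/k)·e^(−kt).
F₁/k = 95.79/0.08836 = 1084.1 Gt C; kt = 0.08836 × 4.14 = 0.3658, e^(−kt) = 0.6936.
M(4.14) = 1084.1 + (503.5 − 1084.1) × 0.6936 = 1084.1 − 402.7 = 681.37 Gt C.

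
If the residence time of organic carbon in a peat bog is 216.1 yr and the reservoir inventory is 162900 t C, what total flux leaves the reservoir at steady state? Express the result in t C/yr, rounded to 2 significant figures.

F = M / τ = 162900 / 216.1 = 753.8 t C/yr.

750 t C/yr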